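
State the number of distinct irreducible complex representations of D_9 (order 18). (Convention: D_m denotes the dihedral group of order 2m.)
6

Why: The number of irreducible complex representations of a finite group equals its number of conjugacy classes. D_9 has 6 conjugacy classes ((n+3)/2 for n odd), so D_9 (order 18) has exactly 6 irreducible complex representations.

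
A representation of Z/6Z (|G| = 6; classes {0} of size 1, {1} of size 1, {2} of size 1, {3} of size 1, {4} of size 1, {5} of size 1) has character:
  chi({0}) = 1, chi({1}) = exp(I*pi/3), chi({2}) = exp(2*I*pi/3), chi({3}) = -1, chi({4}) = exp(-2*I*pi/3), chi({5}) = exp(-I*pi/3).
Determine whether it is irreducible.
Irreducible: <chi, chi> = 1.

Details: <chi, chi> = (1/|G|) sum_C |C| * |chi(C)|^2 = (1/6)[1*|1|^2 + 1*|exp(I*pi/3)|^2 + 1*|exp(2*I*pi/3)|^2 + 1*|-1|^2 + 1*|exp(-2*I*pi/3)|^2 + 1*|exp(-I*pi/3)|^2]
  = (1/6)[(1) + (1) + (1) + (1) + (1) + (1)] = 6/6 = 1.
(Exp terms are combined using exp(i*s)*conj(exp(i*t)) = exp(i*(s-t)), and sums of them are collapsed using the identity that for every m > 1 the m distinct m-th roots of unity sum to 0, e.g. 1 + exp(2*I*pi/3) + exp(-2*I*pi/3) = 0.)
A character is irreducible iff <chi, chi> = 1, so this representation is irreducible.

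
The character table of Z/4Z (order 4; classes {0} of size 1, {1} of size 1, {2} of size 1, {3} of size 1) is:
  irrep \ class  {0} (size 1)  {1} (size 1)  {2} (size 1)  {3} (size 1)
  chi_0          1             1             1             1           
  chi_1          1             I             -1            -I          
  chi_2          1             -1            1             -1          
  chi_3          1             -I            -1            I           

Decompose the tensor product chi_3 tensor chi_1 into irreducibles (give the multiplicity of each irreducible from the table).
chi_3 tensor chi_1 = chi_0 (all other irreducibles have multiplicity 0).

Solution. The character of a tensor product is the pointwise product (chi_3 * chi_1)(C) = chi_3(C) * chi_1(C):
  {0}: (1)*(1), {1}: (-I)*(I), {2}: (-1)*(-1), {3}: (I)*(-I)
so (chi_3 * chi_1) takes values
  {0} -> 1, {1} -> 1, {2} -> 1, {3} -> 1.
Now take the inner product of this character with each irreducible chi from the table, <chi_3*chi_1, chi> = (1/4) sum_C |C| (chi_3*chi_1)(C) conj(chi(C)):
  <chi_3*chi_1, chi_0> = (1/4)[1*(1)*conj(1) + 1*(1)*conj(1) + 1*(1)*conj(1) + 1*(1)*conj(1)]
      = (1/4)[(1) + (1) + (1) + (1)] = 4/4 = 1
  <chi_3*chi_1, chi_1> = (1/4)[1*(1)*conj(1) + 1*(1)*conj(I) + 1*(1)*conj(-1) + 1*(1)*conj(-I)]
      = (1/4)[(1) + (-I) + (-1) + (I)] = 0/4 = 0
  <chi_3*chi_1, chi_2> = (1/4)[1*(1)*conj(1) + 1*(1)*conj(-1) + 1*(1)*conj(1) + 1*(1)*conj(-1)]
      = (1/4)[(1) + (-1) + (1) + (-1)] = 0/4 = 0
  <chi_3*chi_1, chi_3> = (1/4)[1*(1)*conj(1) + 1*(1)*conj(-I) + 1*(1)*conj(-1) + 1*(1)*conj(I)]
      = (1/4)[(1) + (I) + (-1) + (-I)] = 0/4 = 0
(Exp terms are combined using exp(i*s)*conj(exp(i*t)) = exp(i*(s-t)), and sums of them are collapsed using the identity that for every m > 1 the m distinct m-th roots of unity sum to 0, e.g. 1 + exp(2*I*pi/3) + exp(-2*I*pi/3) = 0.)
Hence the multiplicities are chi_0: 1. Dimension check: dim(chi_3)*dim(chi_1) = 1*1 = 1 and sum (mult * dim) = 1*1 = 1.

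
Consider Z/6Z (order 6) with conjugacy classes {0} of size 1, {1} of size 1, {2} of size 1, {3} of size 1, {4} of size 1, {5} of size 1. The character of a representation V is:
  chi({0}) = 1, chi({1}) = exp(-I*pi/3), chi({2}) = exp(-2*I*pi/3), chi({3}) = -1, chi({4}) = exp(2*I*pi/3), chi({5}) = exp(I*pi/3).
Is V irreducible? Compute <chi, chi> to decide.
Irreducible: <chi, chi> = 1.

Working: <chi, chi> = (1/|G|) sum_C |C| * |chi(C)|^2 = (1/6)[1*|1|^2 + 1*|exp(-I*pi/3)|^2 + 1*|exp(-2*I*pi/3)|^2 + 1*|-1|^2 + 1*|exp(2*I*pi/3)|^2 + 1*|exp(I*pi/3)|^2]
  = (1/6)[(1) + (1) + (1) + (1) + (1) + (1)] = 6/6 = 1.
(Exp terms are combined using exp(i*s)*conj(exp(i*t)) = exp(i*(s-t)), and sums of them are collapsed using the identity that for every m > 1 the m distinct m-th roots of unity sum to 0, e.g. 1 + exp(2*I*pi/3) + exp(-2*I*pi/3) = 0.)
A character is irreducible iff <chi, chi> = 1, so this representation is irreducible.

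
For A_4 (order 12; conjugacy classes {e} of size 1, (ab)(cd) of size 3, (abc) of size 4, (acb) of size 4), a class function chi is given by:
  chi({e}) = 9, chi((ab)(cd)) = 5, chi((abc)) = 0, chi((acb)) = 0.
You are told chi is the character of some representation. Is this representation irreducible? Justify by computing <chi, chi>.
Not irreducible (reducible): <chi, chi> = 13 > 1.

Derivation: <chi, chi> = (1/|G|) sum_C |C| * |chi(C)|^2 = (1/12)[1*|9|^2 + 3*|5|^2 + 4*|0|^2 + 4*|0|^2]
  = (1/12)[(81) + (75) + (0) + (0)] = 156/12 = 13.
(Exp terms are combined using exp(i*s)*conj(exp(i*t)) = exp(i*(s-t)), and sums of them are collapsed using the identity that for every m > 1 the m distinct m-th roots of unity sum to 0, e.g. 1 + exp(2*I*pi/3) + exp(-2*I*pi/3) = 0.)
A character is irreducible iff <chi, chi> = 1, so this representation is reducible.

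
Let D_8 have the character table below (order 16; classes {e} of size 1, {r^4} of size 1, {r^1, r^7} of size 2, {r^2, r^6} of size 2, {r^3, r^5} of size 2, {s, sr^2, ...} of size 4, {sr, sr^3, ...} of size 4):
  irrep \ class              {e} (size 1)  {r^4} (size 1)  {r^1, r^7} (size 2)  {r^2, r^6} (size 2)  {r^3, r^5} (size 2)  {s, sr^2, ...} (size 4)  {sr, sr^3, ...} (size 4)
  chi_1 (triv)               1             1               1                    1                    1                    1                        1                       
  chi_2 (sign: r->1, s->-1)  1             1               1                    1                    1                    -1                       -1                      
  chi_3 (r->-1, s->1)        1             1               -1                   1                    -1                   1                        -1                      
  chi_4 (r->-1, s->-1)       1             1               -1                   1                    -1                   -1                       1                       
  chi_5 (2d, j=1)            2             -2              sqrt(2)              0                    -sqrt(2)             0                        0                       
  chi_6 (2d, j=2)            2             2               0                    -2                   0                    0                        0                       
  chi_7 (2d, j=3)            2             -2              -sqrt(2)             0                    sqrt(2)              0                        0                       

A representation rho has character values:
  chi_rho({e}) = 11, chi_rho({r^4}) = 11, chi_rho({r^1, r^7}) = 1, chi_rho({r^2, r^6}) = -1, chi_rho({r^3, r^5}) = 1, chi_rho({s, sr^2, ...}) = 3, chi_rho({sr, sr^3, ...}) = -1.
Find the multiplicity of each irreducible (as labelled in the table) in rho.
Multiplicities: chi_1: 2, chi_2: 1, chi_3: 2, chi_4: 0, chi_5: 0, chi_6: 3, chi_7: 0.

Working: Use <chi_rho, chi> = (1/|G|) sum_C |C| * chi_rho(C) * conj(chi(C)) with |G| = 16 for each irreducible chi in the table:
  <chi_rho, chi_1> = (1/16)[1*(11)*conj(1) + 1*(11)*conj(1) + 2*(1)*conj(1) + 2*(-1)*conj(1) + 2*(1)*conj(1) + 4*(3)*conj(1) + 4*(-1)*conj(1)]
      = (1/16)[(11) + (11) + (2) + (-2) + (2) + (12) + (-4)] = 32/16 = 2
  <chi_rho, chi_2> = (1/16)[1*(11)*conj(1) + 1*(11)*conj(1) + 2*(1)*conj(1) + 2*(-1)*conj(1) + 2*(1)*conj(1) + 4*(3)*conj(-1) + 4*(-1)*conj(-1)]
      = (1/16)[(11) + (11) + (2) + (-2) + (2) + (-12) + (4)] = 16/16 = 1
  <chi_rho, chi_3> = (1/16)[1*(11)*conj(1) + 1*(11)*conj(1) + 2*(1)*conj(-1) + 2*(-1)*conj(1) + 2*(1)*conj(-1) + 4*(3)*conj(1) + 4*(-1)*conj(-1)]
      = (1/16)[(11) + (11) + (-2) + (-2) + (-2) + (12) + (4)] = 32/16 = 2
  <chi_rho, chi_4> = (1/16)[1*(11)*conj(1) + 1*(11)*conj(1) + 2*(1)*conj(-1) + 2*(-1)*conj(1) + 2*(1)*conj(-1) + 4*(3)*conj(-1) + 4*(-1)*conj(1)]
      = (1/16)[(11) + (11) + (-2) + (-2) + (-2) + (-12) + (-4)] = 0/16 = 0
  <chi_rho, chi_5> = (1/16)[1*(11)*conj(2) + 1*(11)*conj(-2) + 2*(1)*conj(sqrt(2)) + 2*(-1)*conj(0) + 2*(1)*conj(-sqrt(2)) + 4*(3)*conj(0) + 4*(-1)*conj(0)]
      = (1/16)[(22) + (-22) + (2*sqrt(2)) + (0) + (-2*sqrt(2)) + (0) + (0)] = 0/16 = 0
  <chi_rho, chi_6> = (1/16)[1*(11)*conj(2) + 1*(11)*conj(2) + 2*(1)*conj(0) + 2*(-1)*conj(-2) + 2*(1)*conj(0) + 4*(3)*conj(0) + 4*(-1)*conj(0)]
      = (1/16)[(22) + (22) + (0) + (4) + (0) + (0) + (0)] = 48/16 = 3
  <chi_rho, chi_7> = (1/16)[1*(11)*conj(2) + 1*(11)*conj(-2) + 2*(1)*conj(-sqrt(2)) + 2*(-1)*conj(0) + 2*(1)*conj(sqrt(2)) + 4*(3)*conj(0) + 4*(-1)*conj(0)]
      = (1/16)[(22) + (-22) + (-2*sqrt(2)) + (0) + (2*sqrt(2)) + (0) + (0)] = 0/16 = 0
Dimension check: dim(rho) = sum (mult * dim) = 2*1 + 1*1 + 2*1 + 0*1 + 0*2 + 3*2 + 0*2 = 11 = chi_rho(e) = 11.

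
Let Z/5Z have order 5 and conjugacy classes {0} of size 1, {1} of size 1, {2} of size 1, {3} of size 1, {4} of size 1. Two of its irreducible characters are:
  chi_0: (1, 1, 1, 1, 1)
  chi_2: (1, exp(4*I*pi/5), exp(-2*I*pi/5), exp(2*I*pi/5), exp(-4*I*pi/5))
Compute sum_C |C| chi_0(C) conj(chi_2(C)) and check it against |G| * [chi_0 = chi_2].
Sum = 0; so <chi_0, chi_2> = 0 (distinct irreducibles are orthogonal).

Justification: Compute term by term over conjugacy classes (|C| * chi_0(C) * conj(chi_2(C))):
  1*(1)*conj(1) + 1*(1)*conj(exp(4*I*pi/5)) + 1*(1)*conj(exp(-2*I*pi/5)) + 1*(1)*conj(exp(2*I*pi/5)) + 1*(1)*conj(exp(-4*I*pi/5))
  = (1) + (exp(-4*I*pi/5)) + (exp(2*I*pi/5)) + (exp(-2*I*pi/5)) + (exp(4*I*pi/5))
  = 0.
(Exp terms are combined using exp(i*s)*conj(exp(i*t)) = exp(i*(s-t)), and sums of them are collapsed using the identity that for every m > 1 the m distinct m-th roots of unity sum to 0, e.g. 1 + exp(2*I*pi/3) + exp(-2*I*pi/3) = 0.)
Dividing by |G| = 5 gives 0/5 = 0, matching the row-orthogonality relation <chi_0, chi_2> = [chi_0 = chi_2].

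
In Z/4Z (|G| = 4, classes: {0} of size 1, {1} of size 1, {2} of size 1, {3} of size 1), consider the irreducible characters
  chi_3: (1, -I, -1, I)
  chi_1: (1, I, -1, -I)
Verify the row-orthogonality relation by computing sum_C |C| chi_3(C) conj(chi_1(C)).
Sum = 0; so <chi_3, chi_1> = 0 (distinct irreducibles are orthogonal).

Proof sketch: Compute term by term over conjugacy classes (|C| * chi_3(C) * conj(chi_1(C))):
  1*(1)*conj(1) + 1*(-I)*conj(I) + 1*(-1)*conj(-1) + 1*(I)*conj(-I)
  = (1) + (-1) + (1) + (-1)
  = 0.
(Exp terms are combined using exp(i*s)*conj(exp(i*t)) = exp(i*(s-t)), and sums of them are collapsed using the identity that for every m > 1 the m distinct m-th roots of unity sum to 0, e.g. 1 + exp(2*I*pi/3) + exp(-2*I*pi/3) = 0.)
Dividing by |G| = 4 gives 0/4 = 0, matching the row-orthogonality relation <chi_3, chi_1> = [chi_3 = chi_1].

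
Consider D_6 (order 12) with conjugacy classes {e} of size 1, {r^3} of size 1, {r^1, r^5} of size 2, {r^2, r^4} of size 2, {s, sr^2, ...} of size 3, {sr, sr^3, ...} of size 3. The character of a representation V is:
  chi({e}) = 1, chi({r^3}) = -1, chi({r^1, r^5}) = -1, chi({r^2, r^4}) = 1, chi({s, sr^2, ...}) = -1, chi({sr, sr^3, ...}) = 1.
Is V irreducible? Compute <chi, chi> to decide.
Irreducible: <chi, chi> = 1.

Why: <chi, chi> = (1/|G|) sum_C |C| * |chi(C)|^2 = (1/12)[1*|1|^2 + 1*|-1|^2 + 2*|-1|^2 + 2*|1|^2 + 3*|-1|^2 + 3*|1|^2]
  = (1/12)[(1) + (1) + (2) + (2) + (3) + (3)] = 12/12 = 1.
A character is irreducible iff <chi, chi> = 1, so this representation is irreducible.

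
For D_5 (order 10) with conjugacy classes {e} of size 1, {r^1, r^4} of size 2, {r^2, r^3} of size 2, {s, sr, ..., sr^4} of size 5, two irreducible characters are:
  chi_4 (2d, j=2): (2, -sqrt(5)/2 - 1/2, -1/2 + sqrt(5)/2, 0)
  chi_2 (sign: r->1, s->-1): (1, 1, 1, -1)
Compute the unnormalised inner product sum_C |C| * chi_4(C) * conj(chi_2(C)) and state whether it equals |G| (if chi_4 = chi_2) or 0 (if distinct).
Sum = 0; so <chi_4, chi_2> = 0 (distinct irreducibles are orthogonal).

Reasoning: Compute term by term over conjugacy classes (|C| * chi_4(C) * conj(chi_2(C))):
  1*(2)*conj(1) + 2*(-sqrt(5)/2 - 1/2)*conj(1) + 2*(-1/2 + sqrt(5)/2)*conj(1) + 5*(0)*conj(-1)
  = (2) + (-sqrt(5) - 1) + (-1 + sqrt(5)) + (0)
  = 0.
Dividing by |G| = 10 gives 0/10 = 0, matching the row-orthogonality relation <chi_4, chi_2> = [chi_4 = chi_2].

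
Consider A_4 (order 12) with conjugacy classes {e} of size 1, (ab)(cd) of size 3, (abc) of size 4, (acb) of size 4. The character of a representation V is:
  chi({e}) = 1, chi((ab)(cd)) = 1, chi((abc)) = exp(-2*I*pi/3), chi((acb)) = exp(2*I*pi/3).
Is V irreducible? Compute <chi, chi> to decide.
Irreducible: <chi, chi> = 1.

Explanation: <chi, chi> = (1/|G|) sum_C |C| * |chi(C)|^2 = (1/12)[1*|1|^2 + 3*|1|^2 + 4*|exp(-2*I*pi/3)|^2 + 4*|exp(2*I*pi/3)|^2]
  = (1/12)[(1) + (3) + (4) + (4)] = 12/12 = 1.
(Exp terms are combined using exp(i*s)*conj(exp(i*t)) = exp(i*(s-t)), and sums of them are collapsed using the identity that for every m > 1 the m distinct m-th roots of unity sum to 0, e.g. 1 + exp(2*I*pi/3) + exp(-2*I*pi/3) = 0.)
A character is irreducible iff <chi, chi> = 1, so this representation is irreducible.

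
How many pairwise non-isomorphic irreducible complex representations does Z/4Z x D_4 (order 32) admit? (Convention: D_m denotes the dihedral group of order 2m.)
20

Explanation: The number of irreducible complex representations of a finite group equals its number of conjugacy classes. For a direct product, #classes(G x H) = #classes(G) * #classes(H). Z/4Z has 4 classes (abelian), D_4 has 5 classes, so 4 * 5 = 20, so Z/4Z x D_4 (order 32) has exactly 20 irreducible complex representations.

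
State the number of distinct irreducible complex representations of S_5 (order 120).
7

Working: The number of irreducible complex representations of a finite group equals its number of conjugacy classes. Conjugacy classes in S_5 correspond to cycle types, i.e. partitions of 5; there are p(5) = 7 of them, so S_5 (order 120) has exactly 7 irreducible complex representations.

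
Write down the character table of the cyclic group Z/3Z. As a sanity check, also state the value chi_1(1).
Character table of Z/3Z (irreps indexed chi_0,...,chi_2 with chi_k(m) = zeta_3^(k*m), zeta_3 = exp(2*pi*i/3)):
  irrep \ class  {0} (size 1)  {1} (size 1)    {2} (size 1)  
  chi_0          1             1               1             
  chi_1          1             exp(2*I*pi/3)   exp(-2*I*pi/3)
  chi_2          1             exp(-2*I*pi/3)  exp(2*I*pi/3) 

Spot check: chi_1(1) = zeta_3^(1*1) = zeta_3^1 = exp(2*I*pi/3).

Explanation: Z/3Z is abelian, so all 3 irreducible complex representations are 1-dimensional. They are given by chi_k(m) = zeta_3^(k*m) for k = 0,...,2. Row orthogonality: sum_m chi_k(m) conj(chi_l(m)) = 3 * [k = l].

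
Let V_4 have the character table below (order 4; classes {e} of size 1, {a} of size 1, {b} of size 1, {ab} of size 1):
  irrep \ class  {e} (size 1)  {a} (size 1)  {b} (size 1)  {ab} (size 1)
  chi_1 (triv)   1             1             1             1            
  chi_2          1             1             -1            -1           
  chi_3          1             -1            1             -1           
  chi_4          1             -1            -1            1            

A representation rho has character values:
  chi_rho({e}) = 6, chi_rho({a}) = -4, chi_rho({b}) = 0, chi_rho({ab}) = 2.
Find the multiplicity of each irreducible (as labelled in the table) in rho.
Multiplicities: chi_1: 1, chi_2: 0, chi_3: 2, chi_4: 3.

Use <chi_rho, chi> = (1/|G|) sum_C |C| * chi_rho(C) * conj(chi(C)) with |G| = 4 for each irreducible chi in the table:
  <chi_rho, chi_1> = (1/4)[1*(6)*conj(1) + 1*(-4)*conj(1) + 1*(0)*conj(1) + 1*(2)*conj(1)]
      = (1/4)[(6) + (-4) + (0) + (2)] = 4/4 = 1
  <chi_rho, chi_2> = (1/4)[1*(6)*conj(1) + 1*(-4)*conj(1) + 1*(0)*conj(-1) + 1*(2)*conj(-1)]
      = (1/4)[(6) + (-4) + (0) + (-2)] = 0/4 = 0
  <chi_rho, chi_3> = (1/4)[1*(6)*conj(1) + 1*(-4)*conj(-1) + 1*(0)*conj(1) + 1*(2)*conj(-1)]
      = (1/4)[(6) + (4) + (0) + (-2)] = 8/4 = 2
  <chi_rho, chi_4> = (1/4)[1*(6)*conj(1) + 1*(-4)*conj(-1) + 1*(0)*conj(-1) + 1*(2)*conj(1)]
      = (1/4)[(6) + (4) + (0) + (2)] = 12/4 = 3
Dimension check: dim(rho) = sum (mult * dim) = 1*1 + 0*1 + 2*1 + 3*1 = 6 = chi_rho(e) = 6.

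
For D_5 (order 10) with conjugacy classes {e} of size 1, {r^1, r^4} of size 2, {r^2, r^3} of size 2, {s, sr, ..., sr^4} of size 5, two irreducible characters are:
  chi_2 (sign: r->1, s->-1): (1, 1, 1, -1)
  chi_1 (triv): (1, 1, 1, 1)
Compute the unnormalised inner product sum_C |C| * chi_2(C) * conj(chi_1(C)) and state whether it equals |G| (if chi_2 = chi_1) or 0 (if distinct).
Sum = 0; so <chi_2, chi_1> = 0 (distinct irreducibles are orthogonal).

Compute term by term over conjugacy classes (|C| * chi_2(C) * conj(chi_1(C))):
  1*(1)*conj(1) + 2*(1)*conj(1) + 2*(1)*conj(1) + 5*(-1)*conj(1)
  = (1) + (2) + (2) + (-5)
  = 0.
Dividing by |G| = 10 gives 0/10 = 0, matching the row-orthogonality relation <chi_2, chi_1> = [chi_2 = chi_1].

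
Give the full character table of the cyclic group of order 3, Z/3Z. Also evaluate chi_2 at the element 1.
Character table of Z/3Z (irreps indexed chi_0,...,chi_2 with chi_k(m) = zeta_3^(k*m), zeta_3 = exp(2*pi*i/3)):
  irrep \ class  {0} (size 1)  {1} (size 1)    {2} (size 1)  
  chi_0          1             1               1             
  chi_1          1             exp(2*I*pi/3)   exp(-2*I*pi/3)
  chi_2          1             exp(-2*I*pi/3)  exp(2*I*pi/3) 

Spot check: chi_2(1) = zeta_3^(2*1) = zeta_3^2 = exp(-2*I*pi/3).

Explanation: Z/3Z is abelian, so all 3 irreducible complex representations are 1-dimensional. They are given by chi_k(m) = zeta_3^(k*m) for k = 0,...,2. Row orthogonality: sum_m chi_k(m) conj(chi_l(m)) = 3 * [k = l].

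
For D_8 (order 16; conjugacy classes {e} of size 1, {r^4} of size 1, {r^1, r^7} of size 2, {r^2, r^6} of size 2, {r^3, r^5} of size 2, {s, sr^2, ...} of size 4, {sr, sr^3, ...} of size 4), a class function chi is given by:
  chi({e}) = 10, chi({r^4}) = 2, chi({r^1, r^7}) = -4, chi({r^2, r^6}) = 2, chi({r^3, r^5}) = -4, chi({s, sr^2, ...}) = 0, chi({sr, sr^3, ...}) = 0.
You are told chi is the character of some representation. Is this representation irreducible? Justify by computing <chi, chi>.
Not irreducible (reducible): <chi, chi> = 11 > 1.

Working: <chi, chi> = (1/|G|) sum_C |C| * |chi(C)|^2 = (1/16)[1*|10|^2 + 1*|2|^2 + 2*|-4|^2 + 2*|2|^2 + 2*|-4|^2 + 4*|0|^2 + 4*|0|^2]
  = (1/16)[(100) + (4) + (32) + (8) + (32) + (0) + (0)] = 176/16 = 11.
A character is irreducible iff <chi, chi> = 1, so this representation is reducible.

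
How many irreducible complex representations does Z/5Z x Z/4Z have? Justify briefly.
20

Why: The number of irreducible complex representations of a finite group equals its number of conjugacy classes. Z/5Z x Z/4Z is abelian of order 20, so every element is its own conjugacy class: 20 classes, so Z/5Z x Z/4Z (order 20) has exactly 20 irreducible complex representations.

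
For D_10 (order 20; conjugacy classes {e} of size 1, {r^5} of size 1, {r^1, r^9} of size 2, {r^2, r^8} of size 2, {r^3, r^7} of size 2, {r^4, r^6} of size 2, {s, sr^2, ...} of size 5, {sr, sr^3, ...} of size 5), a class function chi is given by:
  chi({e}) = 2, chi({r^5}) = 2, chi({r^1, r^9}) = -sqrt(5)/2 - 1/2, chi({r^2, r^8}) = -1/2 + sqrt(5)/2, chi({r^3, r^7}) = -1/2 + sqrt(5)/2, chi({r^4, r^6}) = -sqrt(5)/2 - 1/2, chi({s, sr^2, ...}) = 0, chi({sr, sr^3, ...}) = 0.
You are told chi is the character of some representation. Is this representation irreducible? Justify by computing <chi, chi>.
Irreducible: <chi, chi> = 1.

<chi, chi> = (1/|G|) sum_C |C| * |chi(C)|^2 = (1/20)[1*|2|^2 + 1*|2|^2 + 2*|-sqrt(5)/2 - 1/2|^2 + 2*|-1/2 + sqrt(5)/2|^2 + 2*|-1/2 + sqrt(5)/2|^2 + 2*|-sqrt(5)/2 - 1/2|^2 + 5*|0|^2 + 5*|0|^2]
  = (1/20)[(4) + (4) + (sqrt(5) + 3) + (3 - sqrt(5)) + (3 - sqrt(5)) + (sqrt(5) + 3) + (0) + (0)] = 20/20 = 1.
A character is irreducible iff <chi, chi> = 1, so this representation is irreducible.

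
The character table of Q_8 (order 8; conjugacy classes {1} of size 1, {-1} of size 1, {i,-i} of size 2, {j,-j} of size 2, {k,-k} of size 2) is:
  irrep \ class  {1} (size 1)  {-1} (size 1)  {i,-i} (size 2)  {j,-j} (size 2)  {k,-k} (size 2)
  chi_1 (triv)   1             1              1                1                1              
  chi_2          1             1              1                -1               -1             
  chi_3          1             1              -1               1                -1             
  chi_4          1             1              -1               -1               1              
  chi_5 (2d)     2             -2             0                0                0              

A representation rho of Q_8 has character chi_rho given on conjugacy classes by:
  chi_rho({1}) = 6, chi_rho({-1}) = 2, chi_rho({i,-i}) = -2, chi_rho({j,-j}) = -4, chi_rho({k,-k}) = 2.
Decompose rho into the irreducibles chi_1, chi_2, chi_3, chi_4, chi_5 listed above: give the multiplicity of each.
Multiplicities: chi_1: 0, chi_2: 1, chi_3: 0, chi_4: 3, chi_5: 1.

Explanation: Use <chi_rho, chi> = (1/|G|) sum_C |C| * chi_rho(C) * conj(chi(C)) with |G| = 8 for each irreducible chi in the table:
  <chi_rho, chi_1> = (1/8)[1*(6)*conj(1) + 1*(2)*conj(1) + 2*(-2)*conj(1) + 2*(-4)*conj(1) + 2*(2)*conj(1)]
      = (1/8)[(6) + (2) + (-4) + (-8) + (4)] = 0/8 = 0
  <chi_rho, chi_2> = (1/8)[1*(6)*conj(1) + 1*(2)*conj(1) + 2*(-2)*conj(1) + 2*(-4)*conj(-1) + 2*(2)*conj(-1)]
      = (1/8)[(6) + (2) + (-4) + (8) + (-4)] = 8/8 = 1
  <chi_rho, chi_3> = (1/8)[1*(6)*conj(1) + 1*(2)*conj(1) + 2*(-2)*conj(-1) + 2*(-4)*conj(1) + 2*(2)*conj(-1)]
      = (1/8)[(6) + (2) + (4) + (-8) + (-4)] = 0/8 = 0
  <chi_rho, chi_4> = (1/8)[1*(6)*conj(1) + 1*(2)*conj(1) + 2*(-2)*conj(-1) + 2*(-4)*conj(-1) + 2*(2)*conj(1)]
      = (1/8)[(6) + (2) + (4) + (8) + (4)] = 24/8 = 3
  <chi_rho, chi_5> = (1/8)[1*(6)*conj(2) + 1*(2)*conj(-2) + 2*(-2)*conj(0) + 2*(-4)*conj(0) + 2*(2)*conj(0)]
      = (1/8)[(12) + (-4) + (0) + (0) + (0)] = 8/8 = 1
Dimension check: dim(rho) = sum (mult * dim) = 0*1 + 1*1 + 0*1 + 3*1 + 1*2 = 6 = chi_rho(e) = 6.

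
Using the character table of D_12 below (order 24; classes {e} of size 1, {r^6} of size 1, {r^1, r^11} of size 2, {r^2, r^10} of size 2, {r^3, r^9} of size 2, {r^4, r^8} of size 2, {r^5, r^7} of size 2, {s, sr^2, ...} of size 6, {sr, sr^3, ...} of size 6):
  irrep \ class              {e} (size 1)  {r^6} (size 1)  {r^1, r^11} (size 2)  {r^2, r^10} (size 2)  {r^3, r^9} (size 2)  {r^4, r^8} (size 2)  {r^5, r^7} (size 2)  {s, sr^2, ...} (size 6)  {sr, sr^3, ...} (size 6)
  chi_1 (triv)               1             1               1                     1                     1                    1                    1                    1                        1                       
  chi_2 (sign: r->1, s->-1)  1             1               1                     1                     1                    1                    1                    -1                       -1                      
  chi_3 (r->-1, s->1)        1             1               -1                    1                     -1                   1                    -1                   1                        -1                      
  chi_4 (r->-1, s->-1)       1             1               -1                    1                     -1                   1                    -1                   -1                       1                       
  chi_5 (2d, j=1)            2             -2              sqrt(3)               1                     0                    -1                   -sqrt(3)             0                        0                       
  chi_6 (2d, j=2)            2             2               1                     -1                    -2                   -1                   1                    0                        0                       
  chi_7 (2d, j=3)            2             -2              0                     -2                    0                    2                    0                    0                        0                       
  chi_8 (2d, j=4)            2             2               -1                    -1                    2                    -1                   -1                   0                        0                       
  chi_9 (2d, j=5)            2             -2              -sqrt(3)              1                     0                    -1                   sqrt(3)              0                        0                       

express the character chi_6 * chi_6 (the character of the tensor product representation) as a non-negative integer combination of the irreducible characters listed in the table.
chi_6 tensor chi_6 = chi_1 + chi_2 + chi_8 (all other irreducibles have multiplicity 0).

The character of a tensor product is the pointwise product (chi_6 * chi_6)(C) = chi_6(C) * chi_6(C):
  {e}: (2)*(2), {r^6}: (2)*(2), {r^1, r^11}: (1)*(1), {r^2, r^10}: (-1)*(-1), {r^3, r^9}: (-2)*(-2), {r^4, r^8}: (-1)*(-1), {r^5, r^7}: (1)*(1), {s, sr^2, ...}: (0)*(0), {sr, sr^3, ...}: (0)*(0)
so (chi_6 * chi_6) takes values
  {e} -> 4, {r^6} -> 4, {r^1, r^11} -> 1, {r^2, r^10} -> 1, {r^3, r^9} -> 4, {r^4, r^8} -> 1, {r^5, r^7} -> 1, {s, sr^2, ...} -> 0, {sr, sr^3, ...} -> 0.
Now take the inner product of this character with each irreducible chi from the table, <chi_6*chi_6, chi> = (1/24) sum_C |C| (chi_6*chi_6)(C) conj(chi(C)):
  <chi_6*chi_6, chi_1> = (1/24)[1*(4)*conj(1) + 1*(4)*conj(1) + 2*(1)*conj(1) + 2*(1)*conj(1) + 2*(4)*conj(1) + 2*(1)*conj(1) + 2*(1)*conj(1) + 6*(0)*conj(1) + 6*(0)*conj(1)]
      = (1/24)[(4) + (4) + (2) + (2) + (8) + (2) + (2) + (0) + (0)] = 24/24 = 1
  <chi_6*chi_6, chi_2> = (1/24)[1*(4)*conj(1) + 1*(4)*conj(1) + 2*(1)*conj(1) + 2*(1)*conj(1) + 2*(4)*conj(1) + 2*(1)*conj(1) + 2*(1)*conj(1) + 6*(0)*conj(-1) + 6*(0)*conj(-1)]
      = (1/24)[(4) + (4) + (2) + (2) + (8) + (2) + (2) + (0) + (0)] = 24/24 = 1
  <chi_6*chi_6, chi_3> = (1/24)[1*(4)*conj(1) + 1*(4)*conj(1) + 2*(1)*conj(-1) + 2*(1)*conj(1) + 2*(4)*conj(-1) + 2*(1)*conj(1) + 2*(1)*conj(-1) + 6*(0)*conj(1) + 6*(0)*conj(-1)]
      = (1/24)[(4) + (4) + (-2) + (2) + (-8) + (2) + (-2) + (0) + (0)] = 0/24 = 0
  <chi_6*chi_6, chi_4> = (1/24)[1*(4)*conj(1) + 1*(4)*conj(1) + 2*(1)*conj(-1) + 2*(1)*conj(1) + 2*(4)*conj(-1) + 2*(1)*conj(1) + 2*(1)*conj(-1) + 6*(0)*conj(-1) + 6*(0)*conj(1)]
      = (1/24)[(4) + (4) + (-2) + (2) + (-8) + (2) + (-2) + (0) + (0)] = 0/24 = 0
  <chi_6*chi_6, chi_5> = (1/24)[1*(4)*conj(2) + 1*(4)*conj(-2) + 2*(1)*conj(sqrt(3)) + 2*(1)*conj(1) + 2*(4)*conj(0) + 2*(1)*conj(-1) + 2*(1)*conj(-sqrt(3)) + 6*(0)*conj(0) + 6*(0)*conj(0)]
      = (1/24)[(8) + (-8) + (2*sqrt(3)) + (2) + (0) + (-2) + (-2*sqrt(3)) + (0) + (0)] = 0/24 = 0
  <chi_6*chi_6, chi_6> = (1/24)[1*(4)*conj(2) + 1*(4)*conj(2) + 2*(1)*conj(1) + 2*(1)*conj(-1) + 2*(4)*conj(-2) + 2*(1)*conj(-1) + 2*(1)*conj(1) + 6*(0)*conj(0) + 6*(0)*conj(0)]
      = (1/24)[(8) + (8) + (2) + (-2) + (-16) + (-2) + (2) + (0) + (0)] = 0/24 = 0
  <chi_6*chi_6, chi_7> = (1/24)[1*(4)*conj(2) + 1*(4)*conj(-2) + 2*(1)*conj(0) + 2*(1)*conj(-2) + 2*(4)*conj(0) + 2*(1)*conj(2) + 2*(1)*conj(0) + 6*(0)*conj(0) + 6*(0)*conj(0)]
      = (1/24)[(8) + (-8) + (0) + (-4) + (0) + (4) + (0) + (0) + (0)] = 0/24 = 0
  <chi_6*chi_6, chi_8> = (1/24)[1*(4)*conj(2) + 1*(4)*conj(2) + 2*(1)*conj(-1) + 2*(1)*conj(-1) + 2*(4)*conj(2) + 2*(1)*conj(-1) + 2*(1)*conj(-1) + 6*(0)*conj(0) + 6*(0)*conj(0)]
      = (1/24)[(8) + (8) + (-2) + (-2) + (16) + (-2) + (-2) + (0) + (0)] = 24/24 = 1
  <chi_6*chi_6, chi_9> = (1/24)[1*(4)*conj(2) + 1*(4)*conj(-2) + 2*(1)*conj(-sqrt(3)) + 2*(1)*conj(1) + 2*(4)*conj(0) + 2*(1)*conj(-1) + 2*(1)*conj(sqrt(3)) + 6*(0)*conj(0) + 6*(0)*conj(0)]
      = (1/24)[(8) + (-8) + (-2*sqrt(3)) + (2) + (0) + (-2) + (2*sqrt(3)) + (0) + (0)] = 0/24 = 0
Hence the multiplicities are chi_1: 1, chi_2: 1, chi_8: 1. Dimension check: dim(chi_6)*dim(chi_6) = 2*2 = 4 and sum (mult * dim) = 1*1 + 1*1 + 1*2 = 4.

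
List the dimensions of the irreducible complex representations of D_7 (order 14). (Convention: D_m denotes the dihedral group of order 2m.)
Dimensions: 1, 1, 2, 2, 2

Justification: There are 5 irreducibles (= number of conjugacy classes). Their dimensions d_i satisfy sum d_i^2 = |G| = 14: 1 + 1 + 4 + 4 + 4 = 14.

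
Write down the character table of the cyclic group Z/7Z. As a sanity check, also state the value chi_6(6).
Character table of Z/7Z (irreps indexed chi_0,...,chi_6 with chi_k(m) = zeta_7^(k*m), zeta_7 = exp(2*pi*i/7)):
  irrep \ class  {0} (size 1)  {1} (size 1)    {2} (size 1)    {3} (size 1)    {4} (size 1)    {5} (size 1)    {6} (size 1)  
  chi_0          1             1               1               1               1               1               1             
  chi_1          1             exp(2*I*pi/7)   exp(4*I*pi/7)   exp(6*I*pi/7)   exp(-6*I*pi/7)  exp(-4*I*pi/7)  exp(-2*I*pi/7)
  chi_2          1             exp(4*I*pi/7)   exp(-6*I*pi/7)  exp(-2*I*pi/7)  exp(2*I*pi/7)   exp(6*I*pi/7)   exp(-4*I*pi/7)
  chi_3          1             exp(6*I*pi/7)   exp(-2*I*pi/7)  exp(4*I*pi/7)   exp(-4*I*pi/7)  exp(2*I*pi/7)   exp(-6*I*pi/7)
  chi_4          1             exp(-6*I*pi/7)  exp(2*I*pi/7)   exp(-4*I*pi/7)  exp(4*I*pi/7)   exp(-2*I*pi/7)  exp(6*I*pi/7) 
  chi_5          1             exp(-4*I*pi/7)  exp(6*I*pi/7)   exp(2*I*pi/7)   exp(-2*I*pi/7)  exp(-6*I*pi/7)  exp(4*I*pi/7) 
  chi_6          1             exp(-2*I*pi/7)  exp(-4*I*pi/7)  exp(-6*I*pi/7)  exp(6*I*pi/7)   exp(4*I*pi/7)   exp(2*I*pi/7) 

Spot check: chi_6(6) = zeta_7^(6*6) = zeta_7^36 = exp(2*I*pi/7).

Explanation: Z/7Z is abelian, so all 7 irreducible complex representations are 1-dimensional. They are given by chi_k(m) = zeta_7^(k*m) for k = 0,...,6. Row orthogonality: sum_m chi_k(m) conj(chi_l(m)) = 7 * [k = l].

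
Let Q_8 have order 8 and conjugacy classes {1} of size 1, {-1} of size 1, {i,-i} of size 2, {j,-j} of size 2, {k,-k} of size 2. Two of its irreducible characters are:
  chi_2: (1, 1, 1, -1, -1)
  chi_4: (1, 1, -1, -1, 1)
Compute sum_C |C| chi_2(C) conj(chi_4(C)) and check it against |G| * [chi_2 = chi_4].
Sum = 0; so <chi_2, chi_4> = 0 (distinct irreducibles are orthogonal).

Justification: Compute term by term over conjugacy classes (|C| * chi_2(C) * conj(chi_4(C))):
  1*(1)*conj(1) + 1*(1)*conj(1) + 2*(1)*conj(-1) + 2*(-1)*conj(-1) + 2*(-1)*conj(1)
  = (1) + (1) + (-2) + (2) + (-2)
  = 0.
Dividing by |G| = 8 gives 0/8 = 0, matching the row-orthogonality relation <chi_2, chi_4> = [chi_2 = chi_4].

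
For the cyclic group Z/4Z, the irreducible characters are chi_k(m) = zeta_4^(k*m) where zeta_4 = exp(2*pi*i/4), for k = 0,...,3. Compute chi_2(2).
chi_2(2) = zeta_4^4 = 1

Proof sketch: chi_2(2) = zeta_4^(2*2) = zeta_4^4. Since zeta_4^4 = 1, this equals zeta_4^0 = exp(2*pi*i*0/4) = 1.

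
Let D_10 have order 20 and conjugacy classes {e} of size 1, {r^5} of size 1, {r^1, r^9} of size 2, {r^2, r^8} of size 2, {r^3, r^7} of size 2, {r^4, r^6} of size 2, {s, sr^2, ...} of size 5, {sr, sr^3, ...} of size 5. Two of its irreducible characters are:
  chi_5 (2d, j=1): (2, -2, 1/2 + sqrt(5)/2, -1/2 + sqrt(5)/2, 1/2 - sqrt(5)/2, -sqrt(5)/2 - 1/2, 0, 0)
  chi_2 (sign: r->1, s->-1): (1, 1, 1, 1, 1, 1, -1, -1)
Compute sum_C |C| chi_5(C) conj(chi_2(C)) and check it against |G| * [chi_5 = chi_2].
Sum = 0; so <chi_5, chi_2> = 0 (distinct irreducibles are orthogonal).

Explanation: Compute term by term over conjugacy classes (|C| * chi_5(C) * conj(chi_2(C))):
  1*(2)*conj(1) + 1*(-2)*conj(1) + 2*(1/2 + sqrt(5)/2)*conj(1) + 2*(-1/2 + sqrt(5)/2)*conj(1) + 2*(1/2 - sqrt(5)/2)*conj(1) + 2*(-sqrt(5)/2 - 1/2)*conj(1) + 5*(0)*conj(-1) + 5*(0)*conj(-1)
  = (2) + (-2) + (1 + sqrt(5)) + (-1 + sqrt(5)) + (1 - sqrt(5)) + (-sqrt(5) - 1) + (0) + (0)
  = 0.
Dividing by |G| = 20 gives 0/20 = 0, matching the row-orthogonality relation <chi_5, chi_2> = [chi_5 = chi_2].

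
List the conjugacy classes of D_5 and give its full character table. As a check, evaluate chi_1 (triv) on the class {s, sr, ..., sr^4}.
Conjugacy classes: {e} of size 1, {r^1, r^4} of size 2, {r^2, r^3} of size 2, {s, sr, ..., sr^4} of size 5.
Character table:
  irrep \ class              {e} (size 1)  {r^1, r^4} (size 2)  {r^2, r^3} (size 2)  {s, sr, ..., sr^4} (size 5)
  chi_1 (triv)               1             1                    1                    1                          
  chi_2 (sign: r->1, s->-1)  1             1                    1                    -1                         
  chi_3 (2d, j=1)            2             -1/2 + sqrt(5)/2     -sqrt(5)/2 - 1/2     0                          
  chi_4 (2d, j=2)            2             -sqrt(5)/2 - 1/2     -1/2 + sqrt(5)/2     0                          

Spot check: chi_1 (triv) on {s, sr, ..., sr^4} = 1.

Explanation: D_5 has order 2*5 = 10 with 4 conjugacy classes, hence 4 irreducibles. Sum of squared dims 1 + 1 + 4 + 4 = 10 = |G|. Linear characters come from the abelianisation; the 2-dimensional irreps have character r^k -> 2*cos(2*pi*j*k/5), reflections -> 0.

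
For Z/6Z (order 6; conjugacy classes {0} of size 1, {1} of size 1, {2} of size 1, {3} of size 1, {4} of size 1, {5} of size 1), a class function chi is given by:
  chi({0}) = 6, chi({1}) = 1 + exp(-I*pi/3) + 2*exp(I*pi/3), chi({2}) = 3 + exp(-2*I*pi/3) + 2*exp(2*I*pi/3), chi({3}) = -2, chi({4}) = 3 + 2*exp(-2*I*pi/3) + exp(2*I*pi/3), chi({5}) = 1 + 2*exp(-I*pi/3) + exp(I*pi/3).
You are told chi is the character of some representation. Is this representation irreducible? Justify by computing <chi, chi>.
Not irreducible (reducible): <chi, chi> = 10 > 1.

Reasoning: <chi, chi> = (1/|G|) sum_C |C| * |chi(C)|^2 = (1/6)[1*|6|^2 + 1*|1 + exp(-I*pi/3) + 2*exp(I*pi/3)|^2 + 1*|3 + exp(-2*I*pi/3) + 2*exp(2*I*pi/3)|^2 + 1*|-2|^2 + 1*|3 + 2*exp(-2*I*pi/3) + exp(2*I*pi/3)|^2 + 1*|1 + 2*exp(-I*pi/3) + exp(I*pi/3)|^2]
  = (1/6)[(36) + (7) + (3) + (4) + (3) + (7)] = 60/6 = 10.
(Exp terms are combined using exp(i*s)*conj(exp(i*t)) = exp(i*(s-t)), and sums of them are collapsed using the identity that for every m > 1 the m distinct m-th roots of unity sum to 0, e.g. 1 + exp(2*I*pi/3) + exp(-2*I*pi/3) = 0.)
A character is irreducible iff <chi, chi> = 1, so this representation is reducible.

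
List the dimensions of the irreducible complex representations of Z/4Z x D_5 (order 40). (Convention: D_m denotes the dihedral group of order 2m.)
Dimensions: 1, 1, 1, 1, 1, 1, 1, 1, 2, 2, 2, 2, 2, 2, 2, 2

Proof sketch: There are 16 irreducibles (= number of conjugacy classes). Their dimensions d_i satisfy sum d_i^2 = |G| = 40: 1 + 1 + 1 + 1 + 1 + 1 + 1 + 1 + 4 + 4 + 4 + 4 + 4 + 4 + 4 + 4 = 40. (For the product with Z/4Z: each of the 4 1-dim characters of Z/4Z tensors with each irrep of D_5, giving 4 copies of each D_5-dimension.)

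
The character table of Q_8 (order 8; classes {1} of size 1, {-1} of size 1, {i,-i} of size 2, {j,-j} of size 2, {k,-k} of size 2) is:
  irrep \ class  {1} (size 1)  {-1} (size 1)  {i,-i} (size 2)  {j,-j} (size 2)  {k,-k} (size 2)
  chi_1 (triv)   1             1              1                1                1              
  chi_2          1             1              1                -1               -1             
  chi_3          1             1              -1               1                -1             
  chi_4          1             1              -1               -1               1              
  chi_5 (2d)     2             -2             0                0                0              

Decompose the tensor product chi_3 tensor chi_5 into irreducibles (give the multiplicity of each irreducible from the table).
chi_3 tensor chi_5 = chi_5 (all other irreducibles have multiplicity 0).

Working: The character of a tensor product is the pointwise product (chi_3 * chi_5)(C) = chi_3(C) * chi_5(C):
  {1}: (1)*(2), {-1}: (1)*(-2), {i,-i}: (-1)*(0), {j,-j}: (1)*(0), {k,-k}: (-1)*(0)
so (chi_3 * chi_5) takes values
  {1} -> 2, {-1} -> -2, {i,-i} -> 0, {j,-j} -> 0, {k,-k} -> 0.
Now take the inner product of this character with each irreducible chi from the table, <chi_3*chi_5, chi> = (1/8) sum_C |C| (chi_3*chi_5)(C) conj(chi(C)):
  <chi_3*chi_5, chi_1> = (1/8)[1*(2)*conj(1) + 1*(-2)*conj(1) + 2*(0)*conj(1) + 2*(0)*conj(1) + 2*(0)*conj(1)]
      = (1/8)[(2) + (-2) + (0) + (0) + (0)] = 0/8 = 0
  <chi_3*chi_5, chi_2> = (1/8)[1*(2)*conj(1) + 1*(-2)*conj(1) + 2*(0)*conj(1) + 2*(0)*conj(-1) + 2*(0)*conj(-1)]
      = (1/8)[(2) + (-2) + (0) + (0) + (0)] = 0/8 = 0
  <chi_3*chi_5, chi_3> = (1/8)[1*(2)*conj(1) + 1*(-2)*conj(1) + 2*(0)*conj(-1) + 2*(0)*conj(1) + 2*(0)*conj(-1)]
      = (1/8)[(2) + (-2) + (0) + (0) + (0)] = 0/8 = 0
  <chi_3*chi_5, chi_4> = (1/8)[1*(2)*conj(1) + 1*(-2)*conj(1) + 2*(0)*conj(-1) + 2*(0)*conj(-1) + 2*(0)*conj(1)]
      = (1/8)[(2) + (-2) + (0) + (0) + (0)] = 0/8 = 0
  <chi_3*chi_5, chi_5> = (1/8)[1*(2)*conj(2) + 1*(-2)*conj(-2) + 2*(0)*conj(0) + 2*(0)*conj(0) + 2*(0)*conj(0)]
      = (1/8)[(4) + (4) + (0) + (0) + (0)] = 8/8 = 1
Hence the multiplicities are chi_5: 1. Dimension check: dim(chi_3)*dim(chi_5) = 1*2 = 2 and sum (mult * dim) = 1*2 = 2.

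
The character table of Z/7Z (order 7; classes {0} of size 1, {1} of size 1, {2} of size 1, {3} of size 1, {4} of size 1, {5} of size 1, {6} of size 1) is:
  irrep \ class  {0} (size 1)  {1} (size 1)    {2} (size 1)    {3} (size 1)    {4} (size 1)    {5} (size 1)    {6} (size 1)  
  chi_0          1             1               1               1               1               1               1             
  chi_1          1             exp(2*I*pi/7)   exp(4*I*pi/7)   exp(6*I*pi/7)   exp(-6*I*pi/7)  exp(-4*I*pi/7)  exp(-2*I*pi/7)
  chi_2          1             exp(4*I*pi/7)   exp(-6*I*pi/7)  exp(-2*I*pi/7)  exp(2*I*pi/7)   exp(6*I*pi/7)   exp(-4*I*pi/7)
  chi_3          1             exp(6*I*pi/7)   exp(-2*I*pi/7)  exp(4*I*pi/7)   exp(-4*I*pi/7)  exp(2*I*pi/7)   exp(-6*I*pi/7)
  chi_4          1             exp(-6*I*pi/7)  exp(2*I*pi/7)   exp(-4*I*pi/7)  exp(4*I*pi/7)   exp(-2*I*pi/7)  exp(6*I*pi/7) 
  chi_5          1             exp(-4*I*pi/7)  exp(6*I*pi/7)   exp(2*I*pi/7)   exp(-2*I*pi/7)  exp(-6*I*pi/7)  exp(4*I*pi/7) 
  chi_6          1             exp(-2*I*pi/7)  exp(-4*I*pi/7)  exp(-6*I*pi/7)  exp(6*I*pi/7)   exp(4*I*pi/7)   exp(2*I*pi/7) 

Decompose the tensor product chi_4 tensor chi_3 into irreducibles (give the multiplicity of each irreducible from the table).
chi_4 tensor chi_3 = chi_0 (all other irreducibles have multiplicity 0).

Why: The character of a tensor product is the pointwise product (chi_4 * chi_3)(C) = chi_4(C) * chi_3(C):
  {0}: (1)*(1), {1}: (exp(-6*I*pi/7))*(exp(6*I*pi/7)), {2}: (exp(2*I*pi/7))*(exp(-2*I*pi/7)), {3}: (exp(-4*I*pi/7))*(exp(4*I*pi/7)), {4}: (exp(4*I*pi/7))*(exp(-4*I*pi/7)), {5}: (exp(-2*I*pi/7))*(exp(2*I*pi/7)), {6}: (exp(6*I*pi/7))*(exp(-6*I*pi/7))
so (chi_4 * chi_3) takes values
  {0} -> 1, {1} -> 1, {2} -> 1, {3} -> 1, {4} -> 1, {5} -> 1, {6} -> 1.
Now take the inner product of this character with each irreducible chi from the table, <chi_4*chi_3, chi> = (1/7) sum_C |C| (chi_4*chi_3)(C) conj(chi(C)):
  <chi_4*chi_3, chi_0> = (1/7)[1*(1)*conj(1) + 1*(1)*conj(1) + 1*(1)*conj(1) + 1*(1)*conj(1) + 1*(1)*conj(1) + 1*(1)*conj(1) + 1*(1)*conj(1)]
      = (1/7)[(1) + (1) + (1) + (1) + (1) + (1) + (1)] = 7/7 = 1
  <chi_4*chi_3, chi_1> = (1/7)[1*(1)*conj(1) + 1*(1)*conj(exp(2*I*pi/7)) + 1*(1)*conj(exp(4*I*pi/7)) + 1*(1)*conj(exp(6*I*pi/7)) + 1*(1)*conj(exp(-6*I*pi/7)) + 1*(1)*conj(exp(-4*I*pi/7)) + 1*(1)*conj(exp(-2*I*pi/7))]
      = (1/7)[(1) + (exp(-2*I*pi/7)) + (exp(-4*I*pi/7)) + (exp(-6*I*pi/7)) + (exp(6*I*pi/7)) + (exp(4*I*pi/7)) + (exp(2*I*pi/7))] = 0/7 = 0
  <chi_4*chi_3, chi_2> = (1/7)[1*(1)*conj(1) + 1*(1)*conj(exp(4*I*pi/7)) + 1*(1)*conj(exp(-6*I*pi/7)) + 1*(1)*conj(exp(-2*I*pi/7)) + 1*(1)*conj(exp(2*I*pi/7)) + 1*(1)*conj(exp(6*I*pi/7)) + 1*(1)*conj(exp(-4*I*pi/7))]
      = (1/7)[(1) + (exp(-4*I*pi/7)) + (exp(6*I*pi/7)) + (exp(2*I*pi/7)) + (exp(-2*I*pi/7)) + (exp(-6*I*pi/7)) + (exp(4*I*pi/7))] = 0/7 = 0
  <chi_4*chi_3, chi_3> = (1/7)[1*(1)*conj(1) + 1*(1)*conj(exp(6*I*pi/7)) + 1*(1)*conj(exp(-2*I*pi/7)) + 1*(1)*conj(exp(4*I*pi/7)) + 1*(1)*conj(exp(-4*I*pi/7)) + 1*(1)*conj(exp(2*I*pi/7)) + 1*(1)*conj(exp(-6*I*pi/7))]
      = (1/7)[(1) + (exp(-6*I*pi/7)) + (exp(2*I*pi/7)) + (exp(-4*I*pi/7)) + (exp(4*I*pi/7)) + (exp(-2*I*pi/7)) + (exp(6*I*pi/7))] = 0/7 = 0
  <chi_4*chi_3, chi_4> = (1/7)[1*(1)*conj(1) + 1*(1)*conj(exp(-6*I*pi/7)) + 1*(1)*conj(exp(2*I*pi/7)) + 1*(1)*conj(exp(-4*I*pi/7)) + 1*(1)*conj(exp(4*I*pi/7)) + 1*(1)*conj(exp(-2*I*pi/7)) + 1*(1)*conj(exp(6*I*pi/7))]
      = (1/7)[(1) + (exp(6*I*pi/7)) + (exp(-2*I*pi/7)) + (exp(4*I*pi/7)) + (exp(-4*I*pi/7)) + (exp(2*I*pi/7)) + (exp(-6*I*pi/7))] = 0/7 = 0
  <chi_4*chi_3, chi_5> = (1/7)[1*(1)*conj(1) + 1*(1)*conj(exp(-4*I*pi/7)) + 1*(1)*conj(exp(6*I*pi/7)) + 1*(1)*conj(exp(2*I*pi/7)) + 1*(1)*conj(exp(-2*I*pi/7)) + 1*(1)*conj(exp(-6*I*pi/7)) + 1*(1)*conj(exp(4*I*pi/7))]
      = (1/7)[(1) + (exp(4*I*pi/7)) + (exp(-6*I*pi/7)) + (exp(-2*I*pi/7)) + (exp(2*I*pi/7)) + (exp(6*I*pi/7)) + (exp(-4*I*pi/7))] = 0/7 = 0
  <chi_4*chi_3, chi_6> = (1/7)[1*(1)*conj(1) + 1*(1)*conj(exp(-2*I*pi/7)) + 1*(1)*conj(exp(-4*I*pi/7)) + 1*(1)*conj(exp(-6*I*pi/7)) + 1*(1)*conj(exp(6*I*pi/7)) + 1*(1)*conj(exp(4*I*pi/7)) + 1*(1)*conj(exp(2*I*pi/7))]
      = (1/7)[(1) + (exp(2*I*pi/7)) + (exp(4*I*pi/7)) + (exp(6*I*pi/7)) + (exp(-6*I*pi/7)) + (exp(-4*I*pi/7)) + (exp(-2*I*pi/7))] = 0/7 = 0
(Exp terms are combined using exp(i*s)*conj(exp(i*t)) = exp(i*(s-t)), and sums of them are collapsed using the identity that for every m > 1 the m distinct m-th roots of unity sum to 0, e.g. 1 + exp(2*I*pi/3) + exp(-2*I*pi/3) = 0.)
Hence the multiplicities are chi_0: 1. Dimension check: dim(chi_4)*dim(chi_3) = 1*1 = 1 and sum (mult * dim) = 1*1 = 1.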